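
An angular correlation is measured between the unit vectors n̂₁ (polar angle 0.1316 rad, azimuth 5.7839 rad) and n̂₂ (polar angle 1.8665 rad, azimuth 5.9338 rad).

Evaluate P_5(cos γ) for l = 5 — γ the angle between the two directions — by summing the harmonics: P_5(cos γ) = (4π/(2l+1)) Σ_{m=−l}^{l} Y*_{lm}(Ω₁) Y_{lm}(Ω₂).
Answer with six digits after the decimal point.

Addition theorem: P_5(cos γ) = (4π/11) Σ_m Y*_{lm}(Ω₁) Y_{lm}(Ω₂), m = −5…5:
  term(m=-5) = +0.000005-0.000005i   from Y*(Ω₁)=-0.000014-0.000011i, Y(Ω₂)=-0.065144+0.366029i
  term(m=-4) = -0.000128+0.000087i   from Y*(Ω₁)=-0.000178-0.000393i, Y(Ω₂)=-0.061742-0.352790i
  term(m=-3) = -0.000394+0.000190i   from Y*(Ω₁)=+0.000447-0.006116i, Y(Ω₂)=-0.035630-0.061849i
  term(m=-2) = +0.018137-0.005606i   from Y*(Ω₁)=+0.030522-0.047386i, Y(Ω₂)=+0.257865+0.216656i
  term(m=-1) = -0.003588+0.000542i   from Y*(Ω₁)=+0.277617-0.151405i, Y(Ω₂)=-0.010783-0.003928i
  term(m=+0) = -0.265078+0.000000i   from Y*(Ω₁)=+0.817884-0.000000i, Y(Ω₂)=-0.324103+0.000000i
  term(m=+1) = -0.003588-0.000542i   from Y*(Ω₁)=-0.277617-0.151405i, Y(Ω₂)=+0.010783-0.003928i
  term(m=+2) = +0.018137+0.005606i   from Y*(Ω₁)=+0.030522+0.047386i, Y(Ω₂)=+0.257865-0.216656i
  term(m=+3) = -0.000394-0.000190i   from Y*(Ω₁)=-0.000447-0.006116i, Y(Ω₂)=+0.035630-0.061849i
  term(m=+4) = -0.000128-0.000087i   from Y*(Ω₁)=-0.000178+0.000393i, Y(Ω₂)=-0.061742+0.352790i
  term(m=+5) = +0.000005+0.000005i   from Y*(Ω₁)=+0.000014-0.000011i, Y(Ω₂)=+0.065144+0.366029i
Σ over m = -0.237015+0.000000i; ×(4π/11) → -0.270765+0.000000i. Real part: -0.270765

-0.270765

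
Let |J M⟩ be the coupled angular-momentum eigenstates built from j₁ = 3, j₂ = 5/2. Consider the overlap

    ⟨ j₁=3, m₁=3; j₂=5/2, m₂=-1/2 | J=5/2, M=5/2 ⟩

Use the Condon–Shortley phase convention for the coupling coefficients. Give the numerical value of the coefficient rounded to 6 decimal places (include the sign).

+√(5/21) ≈ +0.487950

√[6·3!3!2!/9! · 6!0!2!3!5!0!] = √(8640/7)
  +(−1)^0/∏(0,3,0,2,3,0)! = 1/72  (running 1/72)
⟨..|..⟩ = √(8640/7)·(1/72) = +0.487950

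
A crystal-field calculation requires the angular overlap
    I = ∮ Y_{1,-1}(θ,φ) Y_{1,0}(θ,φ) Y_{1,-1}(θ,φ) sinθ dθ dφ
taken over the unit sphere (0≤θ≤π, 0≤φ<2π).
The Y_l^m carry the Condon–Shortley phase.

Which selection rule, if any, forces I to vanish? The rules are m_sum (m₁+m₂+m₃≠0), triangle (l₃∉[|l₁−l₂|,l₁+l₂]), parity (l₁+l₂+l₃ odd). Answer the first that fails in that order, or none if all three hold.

m_sum

azimuthal sum: -1 + 0 − 1 = -2  ✗
0 ≤ 1 ≤ 2 (triangle on l)
L = 1 + 1 + 1 = 3 (odd)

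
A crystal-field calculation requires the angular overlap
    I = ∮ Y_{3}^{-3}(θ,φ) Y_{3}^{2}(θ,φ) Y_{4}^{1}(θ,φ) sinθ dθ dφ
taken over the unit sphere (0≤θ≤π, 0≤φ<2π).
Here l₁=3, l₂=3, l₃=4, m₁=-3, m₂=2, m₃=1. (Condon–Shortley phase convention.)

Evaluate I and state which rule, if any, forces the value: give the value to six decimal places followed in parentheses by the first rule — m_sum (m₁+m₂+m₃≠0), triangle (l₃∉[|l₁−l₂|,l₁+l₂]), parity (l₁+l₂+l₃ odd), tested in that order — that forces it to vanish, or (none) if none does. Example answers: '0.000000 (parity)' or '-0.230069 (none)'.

m-sum 0 ✓  L=10 even ✓  0≤4≤6 ✓
Π(2lᵢ+1) = 7×7×9 = 441
triangle coeff Δ(3,3,4) = 1/34650
Σ_t [0,2]: t=0:+1/72 t=1:−1/16 t=2:+1/72 = -5/144
(3j)²=2/77 [(3 3 4; 0 0 0)], sign=-1
Σ_t [2,2]: t=2:+1/288 = 1/288
(3j)²=5/231 [(3 3 4; -3 2 1)], sign=-1
⇒ 4πI² = 30/121
I = (+1)√(30/121/(4π)) = 0.14046335
No selection rule forces the value: the integral is nonzero (none).

0.140463 (none)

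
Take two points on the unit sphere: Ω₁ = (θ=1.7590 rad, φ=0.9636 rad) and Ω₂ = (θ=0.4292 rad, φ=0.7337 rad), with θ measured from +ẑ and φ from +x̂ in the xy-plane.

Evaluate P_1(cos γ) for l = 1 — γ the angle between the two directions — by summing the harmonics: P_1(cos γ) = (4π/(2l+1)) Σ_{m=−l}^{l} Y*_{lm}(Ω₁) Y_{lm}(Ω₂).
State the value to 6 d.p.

Expand P_1 via completeness: Σ_{m} conj(Y_{1,m}) at Ω₁ times Y_{1,m} at Ω₂ —
  m=-1: (+0.193647+0.278727i) × (+0.106782-0.096275i) = +0.047512+0.011120i  (running Σ = +0.047512+0.011120i)
  m=0: (-0.091415-0.000000i) × (+0.444286+0.000000i) = -0.040614-0.000000i  (running Σ = +0.006898+0.011120i)
  m=1: (-0.193647+0.278727i) × (-0.106782-0.096275i) = +0.047512-0.011120i  (running Σ = +0.054411+0.000000i)
Total Σ_m = +0.054411+0.000000i. Multiply by 4.188790: +0.227915+0.000000i. P_1(cos γ) = 0.227915

0.227915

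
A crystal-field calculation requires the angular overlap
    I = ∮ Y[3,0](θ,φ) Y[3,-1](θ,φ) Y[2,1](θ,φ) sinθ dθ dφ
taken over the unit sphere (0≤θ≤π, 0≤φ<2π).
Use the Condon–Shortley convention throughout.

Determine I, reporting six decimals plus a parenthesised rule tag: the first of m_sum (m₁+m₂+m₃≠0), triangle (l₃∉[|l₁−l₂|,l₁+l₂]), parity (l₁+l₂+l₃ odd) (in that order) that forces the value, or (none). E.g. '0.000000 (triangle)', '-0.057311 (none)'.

-0.059471 (none)

Checks pass: Σm=0; 8 even; l₃=2∈[0,6].
(2·3+1)(2·3+1)(2·2+1) = 245
Δ: 4! 2! 2! / 9! → 1/3780
sum: t=1:−1/24 t=2:+1/4 t=3:−1/24 = 1/6
3j²(3 3 2; 0 0 0) = Δ·Π!·Σ² = 4/105  (sign +1)
sum: t=1:−1/12 t=2:+1/8 = 1/24
3j²(3 3 2; 0 -1 1) = Δ·Π!·Σ² = 1/210  (sign -1)
combine: 4πI² = 245·4/105·1/210 = 2/45
take √, sign -1: I = -0.05947080
No selection rule forces the value: the integral is nonzero (none).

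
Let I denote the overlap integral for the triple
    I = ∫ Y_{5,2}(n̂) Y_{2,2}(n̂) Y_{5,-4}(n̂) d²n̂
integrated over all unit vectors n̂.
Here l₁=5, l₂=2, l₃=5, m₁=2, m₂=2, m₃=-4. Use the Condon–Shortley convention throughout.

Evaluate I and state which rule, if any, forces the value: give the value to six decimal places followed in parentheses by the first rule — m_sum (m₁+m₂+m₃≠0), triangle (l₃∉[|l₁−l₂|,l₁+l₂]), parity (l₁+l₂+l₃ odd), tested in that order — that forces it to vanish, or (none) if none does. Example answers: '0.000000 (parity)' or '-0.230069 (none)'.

Rules hold: Σm=0, L=12 even, 3≤5≤7.
N = 11·5·11 = 605
Δ = 2!·8!·2!/13! = 1/38610
Racah Σ t=0..2: t=0:+1/2880 t=1:−1/576 t=2:+1/2880 = -1/960
⇒ 3j(5 2 5; 0 0 0)² = 10/429, sgn +1
Racah Σ t=2..2: t=2:+1/20160 = 1/20160
⇒ 3j(5 2 5; 2 2 -4)² = 12/715, sgn -1
4πI² = N·(3j₀)²·(3jₘ)² = 40/169
I = -1·√(0.236686/4π) = -0.13724032
No selection rule forces the value: the integral is nonzero (none).

-0.137240 (none)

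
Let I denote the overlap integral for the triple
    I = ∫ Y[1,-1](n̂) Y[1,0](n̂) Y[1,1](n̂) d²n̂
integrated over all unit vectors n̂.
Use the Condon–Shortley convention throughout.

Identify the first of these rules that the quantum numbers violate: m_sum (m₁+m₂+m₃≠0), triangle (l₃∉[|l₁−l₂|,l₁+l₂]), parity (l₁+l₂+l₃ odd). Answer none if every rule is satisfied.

m₁+m₂+m₃ = -1 + 0 + 1 = 0  ✓
triangle: |1−1|=0 ≤ l₃=1 ≤ 1+1=2  ✓
parity: l₁+l₂+l₃ = 3 is odd  ✗

parity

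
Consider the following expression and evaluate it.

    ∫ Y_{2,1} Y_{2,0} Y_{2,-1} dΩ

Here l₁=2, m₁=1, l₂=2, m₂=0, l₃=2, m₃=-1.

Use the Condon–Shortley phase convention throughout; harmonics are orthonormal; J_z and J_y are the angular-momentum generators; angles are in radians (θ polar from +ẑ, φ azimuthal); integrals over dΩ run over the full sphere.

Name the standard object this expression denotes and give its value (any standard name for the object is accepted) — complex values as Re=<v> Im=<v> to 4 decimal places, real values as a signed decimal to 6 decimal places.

Gaunt coefficient, -0.090112

This is a Gaunt coefficient — the integral of a triple product of spherical harmonics over the sphere.
m-sum 0 ✓  L=6 even ✓  0≤2≤4 ✓
Π(2lᵢ+1) = 5×5×5 = 125
triangle coeff Δ(2,2,2) = 1/630
Σ_t [0,2]: t=0:+1/8 t=1:−1/1 t=2:+1/8 = -3/4
(3j)²=2/35 [(2 2 2; 0 0 0)], sign=-1
Σ_t [0,1]: t=0:+1/4 t=1:−1/2 = -1/4
(3j)²=1/70 [(2 2 2; 1 0 -1)], sign=+1
⇒ 4πI² = 5/49
I = (-1)√(5/49/(4π)) = -0.09011188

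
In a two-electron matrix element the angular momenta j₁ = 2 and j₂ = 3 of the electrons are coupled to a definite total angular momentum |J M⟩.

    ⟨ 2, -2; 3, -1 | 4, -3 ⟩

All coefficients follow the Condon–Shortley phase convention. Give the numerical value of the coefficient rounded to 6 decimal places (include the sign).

-0.707107

j₁+j₂−J=1  J+j₁−j₂=3  J−j₁+j₂=5  j₁+j₂+J+1=10
(j₁±m₁, j₂±m₂, J±M) = (0,4,2,4,1,7)
P² = 10368
sum k=1..1:
  [1] −1/144 = -1/144
S = -1/144
C² = P²·S² = 1/2 ; C = -0.707107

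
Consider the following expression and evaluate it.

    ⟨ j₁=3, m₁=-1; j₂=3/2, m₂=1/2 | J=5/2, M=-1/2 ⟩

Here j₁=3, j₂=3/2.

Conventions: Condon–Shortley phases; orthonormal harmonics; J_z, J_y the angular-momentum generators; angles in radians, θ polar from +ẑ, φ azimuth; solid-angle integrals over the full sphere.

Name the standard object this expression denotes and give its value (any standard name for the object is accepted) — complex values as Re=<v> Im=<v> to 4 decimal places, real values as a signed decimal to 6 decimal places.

This is a Clebsch–Gordan (vector-coupling) coefficient.
√[6·2!4!1!/8! · 2!4!2!1!2!3!] = √(288/35)
  +(−1)^1/∏(1,1,3,1,1,0)! = -1/6  (running -1/6)
  +(−1)^2/∏(2,0,2,0,2,1)! = 1/8  (running -1/24)
⟨..|..⟩ = √(288/35)·(-1/24) = -0.119523

Clebsch–Gordan coefficient, −√(1/70) ≈ -0.119523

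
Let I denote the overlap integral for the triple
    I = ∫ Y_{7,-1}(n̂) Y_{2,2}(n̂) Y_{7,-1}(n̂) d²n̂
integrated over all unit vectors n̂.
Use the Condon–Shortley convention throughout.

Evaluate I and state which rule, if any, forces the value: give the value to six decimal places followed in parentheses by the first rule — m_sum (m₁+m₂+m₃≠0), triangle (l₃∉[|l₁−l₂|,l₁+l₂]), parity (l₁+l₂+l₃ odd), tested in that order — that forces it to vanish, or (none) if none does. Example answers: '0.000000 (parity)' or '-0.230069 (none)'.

Checks pass: Σm=0; 16 even; l₃=7∈[5,9].
(2·7+1)(2·2+1)(2·7+1) = 1125
Δ: 2! 12! 2! / 17! → 1/185640
sum: t=0:+1/2419200 t=1:−1/518400 t=2:+1/2419200 = -1/907200
3j²(7 2 7; 0 0 0) = Δ·Π!·Σ² = 56/3315  (sign +1)
sum: t=2:+1/2073600 = 1/2073600
3j²(7 2 7; -1 2 -1) = Δ·Π!·Σ² = 28/1105  (sign +1)
combine: 4πI² = 1125·56/3315·28/1105 = 23520/48841
take √, sign +1: I = 0.19575887
No selection rule forces the value: the integral is nonzero (none).

0.195759 (none)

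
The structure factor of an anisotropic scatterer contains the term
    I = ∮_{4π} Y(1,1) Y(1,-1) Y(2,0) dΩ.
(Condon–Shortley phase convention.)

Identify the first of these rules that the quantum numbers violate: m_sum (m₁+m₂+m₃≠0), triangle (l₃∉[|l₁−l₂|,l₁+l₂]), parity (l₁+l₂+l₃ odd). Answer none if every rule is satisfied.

none

Σmᵢ = 0  ✓
l₃∈[|l₁−l₂|,l₁+l₂]=[0,2], have l₃=2  ✓
Σlᵢ = 4 ⇒ even  ✓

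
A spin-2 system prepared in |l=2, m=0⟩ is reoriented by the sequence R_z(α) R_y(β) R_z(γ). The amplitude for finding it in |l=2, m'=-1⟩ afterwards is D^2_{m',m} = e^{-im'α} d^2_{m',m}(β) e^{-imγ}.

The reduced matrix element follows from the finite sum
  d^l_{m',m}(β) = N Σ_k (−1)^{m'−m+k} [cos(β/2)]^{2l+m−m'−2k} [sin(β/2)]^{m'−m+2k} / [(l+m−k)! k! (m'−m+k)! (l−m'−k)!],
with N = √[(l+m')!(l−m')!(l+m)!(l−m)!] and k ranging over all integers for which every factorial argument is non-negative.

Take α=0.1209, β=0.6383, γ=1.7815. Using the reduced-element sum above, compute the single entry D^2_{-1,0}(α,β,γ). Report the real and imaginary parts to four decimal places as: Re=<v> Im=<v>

First d^2_{-1,0}(β=0.6383), then the phase factors e^{-i(-1)α} and e^{-i(0)γ}:
c=cos(0.638300/2)=0.949502, s=sin(0.638300/2)=0.313760; N=√[1·6·2·2]=4.898979
The bounds max(0,m−m')=1 and min(l+m,l−m')=2 give 2 terms
  k=1: (−1)^0·4.8990/(2)·0.9495^3·0.3138^1 = +0.657902
  k=2: (−1)^1·4.8990/(2)·0.9495^1·0.3138^3 = -0.071839
d^2_{-1,0}(0.6383) = +0.657902 -0.071839 = +0.586062
Attach z-rotation phases: D = e^{-i(-1)(0.1209)}·(+0.586062)·e^{-i(0)(1.7815)} = +0.581784+0.070682i

Re=0.5818 Im=0.0707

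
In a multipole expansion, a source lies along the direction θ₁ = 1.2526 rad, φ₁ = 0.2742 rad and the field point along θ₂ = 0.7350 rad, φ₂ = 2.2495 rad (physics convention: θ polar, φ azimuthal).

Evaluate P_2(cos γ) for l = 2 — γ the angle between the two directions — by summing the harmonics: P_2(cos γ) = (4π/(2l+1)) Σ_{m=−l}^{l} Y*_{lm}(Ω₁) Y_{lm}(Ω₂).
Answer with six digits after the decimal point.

Term-by-term m-sum for l=2 (normalisation 4π/5 = 2.513274):
  m=-2: (0.29737 + 0.18166j) × (-0.03679 + 0.16976j) = -0.04178 + 0.04380j  (running Σ = -0.04178 + 0.04380j)
  m=-1: (0.22099 + 0.06216j) × (-0.24127 - 0.29914j) = -0.03472 - 0.08110j  (running Σ = -0.07650 - 0.03730j)
  m=0: (-0.22278 + 0.00000j) × (0.20530 + 0.00000j) = -0.04574 + 0.00000j  (running Σ = -0.12224 - 0.03730j)
  m=1: (-0.22099 + 0.06216j) × (0.24127 - 0.29914j) = -0.03472 + 0.08110j  (running Σ = -0.15696 + 0.04380j)
  m=2: (0.29737 - 0.18166j) × (-0.03679 - 0.16976j) = -0.04178 - 0.04380j  (running Σ = -0.19874 + 0.00000j)
Total Σ_m = -0.19874 + 0.00000j. Multiply by 2.513274: -0.49948 + 0.00000j. P_2(cos γ) = -0.499482

-0.499482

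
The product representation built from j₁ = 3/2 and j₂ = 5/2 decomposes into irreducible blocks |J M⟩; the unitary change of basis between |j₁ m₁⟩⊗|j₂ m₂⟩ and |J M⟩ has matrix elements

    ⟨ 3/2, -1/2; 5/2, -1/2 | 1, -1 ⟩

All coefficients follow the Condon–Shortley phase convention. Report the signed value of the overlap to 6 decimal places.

j₁+j₂−J=3  J+j₁−j₂=0  J−j₁+j₂=2  j₁+j₂+J+1=6
(j₁±m₁, j₂±m₂, J±M) = (1,2,2,3,0,2)
P² = 12/5
sum k=2..2:
  [2] +1/4 = 1/4
S = 1/4
C² = P²·S² = 3/20 ; C = +0.387298

+√(3/20) = +0.387298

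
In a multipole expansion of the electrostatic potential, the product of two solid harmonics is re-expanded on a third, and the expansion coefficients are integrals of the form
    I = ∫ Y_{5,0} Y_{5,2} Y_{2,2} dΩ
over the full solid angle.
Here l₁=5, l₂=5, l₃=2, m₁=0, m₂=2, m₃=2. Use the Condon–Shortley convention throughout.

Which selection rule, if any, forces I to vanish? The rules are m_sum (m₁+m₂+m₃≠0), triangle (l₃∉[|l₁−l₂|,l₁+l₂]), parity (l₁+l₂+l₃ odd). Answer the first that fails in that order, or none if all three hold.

m_sum

m₁+m₂+m₃ = 0 + 2 + 2 = 4  ✗
triangle: |5−5|=0 ≤ l₃=2 ≤ 5+5=10
parity: l₁+l₂+l₃ = 12 is even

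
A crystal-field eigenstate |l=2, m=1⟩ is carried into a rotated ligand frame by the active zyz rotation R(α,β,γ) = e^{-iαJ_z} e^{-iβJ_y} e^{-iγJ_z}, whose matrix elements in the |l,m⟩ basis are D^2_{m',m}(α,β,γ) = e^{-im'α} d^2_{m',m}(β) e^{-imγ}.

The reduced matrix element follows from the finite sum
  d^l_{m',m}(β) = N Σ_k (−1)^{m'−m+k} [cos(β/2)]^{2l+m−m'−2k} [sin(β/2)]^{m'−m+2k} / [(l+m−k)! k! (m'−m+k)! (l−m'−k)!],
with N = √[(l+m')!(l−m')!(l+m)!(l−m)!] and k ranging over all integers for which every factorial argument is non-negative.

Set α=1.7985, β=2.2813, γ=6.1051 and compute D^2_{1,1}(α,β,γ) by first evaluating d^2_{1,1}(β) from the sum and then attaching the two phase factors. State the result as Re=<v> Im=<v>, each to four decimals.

Re=0.0199 Im=0.4002

First d^2_{1,1}(β=2.2813), then the phase factors e^{-i(1)α} and e^{-i(1)γ}:
c=cos(2.281300/2)=0.417004, s=sin(2.281300/2)=0.908905; N=√[6·1·6·1]=6.000000
k∈{0,1} keeps every argument non-negative
  k=0: (−1)^0·6.0000/(6)·0.4170^4·0.9089^0 = +0.030238
  k=1: (−1)^1·6.0000/(2)·0.4170^2·0.9089^2 = -0.430961
d^2_{1,1}(2.2813) = +0.030238 -0.430961 = -0.400723
Phases: e^{-i·(1)·1.7985}=-0.225741-0.974187i, e^{-i·(1)·6.1051}=+0.984185+0.177145i ⇒ D=+0.019875+0.400229i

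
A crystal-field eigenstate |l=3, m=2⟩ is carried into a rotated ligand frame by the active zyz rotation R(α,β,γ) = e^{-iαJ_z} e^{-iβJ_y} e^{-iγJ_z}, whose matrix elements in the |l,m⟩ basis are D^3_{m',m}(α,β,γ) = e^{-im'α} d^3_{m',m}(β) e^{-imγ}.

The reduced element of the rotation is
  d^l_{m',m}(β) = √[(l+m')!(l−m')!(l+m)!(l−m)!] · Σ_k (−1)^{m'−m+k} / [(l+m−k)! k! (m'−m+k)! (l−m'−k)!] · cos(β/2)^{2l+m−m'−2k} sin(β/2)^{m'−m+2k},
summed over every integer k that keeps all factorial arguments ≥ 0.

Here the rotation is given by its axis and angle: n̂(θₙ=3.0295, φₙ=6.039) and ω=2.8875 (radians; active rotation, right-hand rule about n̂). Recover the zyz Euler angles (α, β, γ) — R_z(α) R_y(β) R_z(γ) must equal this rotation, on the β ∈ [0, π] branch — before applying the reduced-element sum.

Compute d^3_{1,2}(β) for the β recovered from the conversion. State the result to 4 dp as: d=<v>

Axis–angle → zyz. n̂ = (sinθₙcosφₙ, sinθₙsinφₙ, cosθₙ) = (+0.108540, -0.027043, -0.993724), ω = 2.8875.
R = I cosω + sinω [n̂]ₓ + (1−cosω) n̂n̂ᵀ gives
  R = [-0.944708, +0.244013, -0.219052; -0.255566, -0.966453, +0.025601; -0.205456, +0.080168, +0.975377]
β = atan2(√(R₁₃²+R₂₃²), R₃₃) = 0.222371; α = atan2(R₂₃, R₁₃) mod 2π = 3.025247; γ = atan2(R₃₂, −R₃₁) mod 2π = 0.372025
d^3_{1,2}(β=0.2224) via the finite sum:
With c≡cos(β/2)=0.993825 and s≡sin(β/2)=0.110957, N=[24·2·120·1]^{1/2}=75.894664
k∈{1,2} keeps every argument non-negative
  k=1: (−1)^0·75.8947/(24)·0.9938^5·0.1110^1 = +0.340176
  k=2: (−1)^1·75.8947/(12)·0.9938^3·0.1110^3 = -0.008480
d^3_{1,2}(0.2224) = +0.340176 -0.008480 = +0.331695

d=0.3317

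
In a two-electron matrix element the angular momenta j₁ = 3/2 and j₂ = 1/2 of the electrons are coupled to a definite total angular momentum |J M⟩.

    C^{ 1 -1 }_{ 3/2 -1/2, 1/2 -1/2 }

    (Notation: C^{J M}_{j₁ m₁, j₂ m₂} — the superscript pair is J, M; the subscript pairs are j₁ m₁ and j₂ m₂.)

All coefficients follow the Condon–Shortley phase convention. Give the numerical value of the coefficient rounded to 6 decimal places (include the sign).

j₁+j₂−J=1  J+j₁−j₂=2  J−j₁+j₂=0  j₁+j₂+J+1=4
(j₁±m₁, j₂±m₂, J±M) = (1,2,0,1,0,2)
P² = 1
sum k=0..0:
  [0] +1/2 = 1/2
S = 1/2
C² = P²·S² = 1/4 ; C = +0.500000

+√(1/4) = +0.500000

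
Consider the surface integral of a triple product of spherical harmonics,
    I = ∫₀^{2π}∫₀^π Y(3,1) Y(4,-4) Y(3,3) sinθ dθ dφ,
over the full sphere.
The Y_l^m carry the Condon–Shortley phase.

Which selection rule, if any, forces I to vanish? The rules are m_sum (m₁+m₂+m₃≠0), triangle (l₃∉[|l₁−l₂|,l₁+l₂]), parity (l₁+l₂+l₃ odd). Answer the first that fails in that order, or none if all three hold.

Σmᵢ = 0  ✓
l₃∈[|l₁−l₂|,l₁+l₂]=[1,7], have l₃=3  ✓
Σlᵢ = 10 ⇒ even  ✓

none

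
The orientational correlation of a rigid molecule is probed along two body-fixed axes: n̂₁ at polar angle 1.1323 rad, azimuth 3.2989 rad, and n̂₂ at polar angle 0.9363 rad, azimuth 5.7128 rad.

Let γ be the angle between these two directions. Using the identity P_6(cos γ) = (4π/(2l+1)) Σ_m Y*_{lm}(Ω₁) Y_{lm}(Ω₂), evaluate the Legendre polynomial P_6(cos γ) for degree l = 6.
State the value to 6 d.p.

Expand P_6 via completeness: Σ_{m} conj(Y_{6,m}) at Ω₁ times Y_{6,m} at Ω₂ —
  m=-6: (+0.156114+0.215491i) × (-0.126665-0.036522i) = -0.011904-0.032997i  (running Σ = -0.011904-0.032997i)
  m=-5: (-0.305311-0.306007i) × (-0.322106+0.096003i) = +0.127720+0.069256i  (running Σ = +0.115816+0.036259i)
  m=-4: (+0.190521+0.138687i) × (-0.280574+0.325936i) = -0.098658+0.023186i  (running Σ = +0.017158+0.059445i)
  m=-3: (+0.185946+0.094904i) × (-0.024413+0.172792i) = -0.020938+0.029813i  (running Σ = -0.003780+0.089258i)
  m=-2: (-0.297655-0.096864i) × (-0.110123-0.240102i) = +0.009522+0.082135i  (running Σ = +0.005741+0.171392i)
  m=-1: (-0.103915-0.016483i) × (-0.242842-0.155786i) = +0.022667+0.020191i  (running Σ = +0.028408+0.191584i)
  m=0: (+0.320702-0.000000i) × (+0.192252+0.000000i) = +0.061656+0.000000i  (running Σ = +0.090064+0.191584i)
  m=1: (+0.103915-0.016483i) × (+0.242842-0.155786i) = +0.022667-0.020191i  (running Σ = +0.112731+0.171392i)
  m=2: (-0.297655+0.096864i) × (-0.110123+0.240102i) = +0.009522-0.082135i  (running Σ = +0.122253+0.089258i)
  m=3: (-0.185946+0.094904i) × (+0.024413+0.172792i) = -0.020938-0.029813i  (running Σ = +0.101314+0.059445i)
  m=4: (+0.190521-0.138687i) × (-0.280574-0.325936i) = -0.098658-0.023186i  (running Σ = +0.002656+0.036259i)
  m=5: (+0.305311-0.306007i) × (+0.322106+0.096003i) = +0.127720-0.069256i  (running Σ = +0.130376-0.032997i)
  m=6: (+0.156114-0.215491i) × (-0.126665+0.036522i) = -0.011904+0.032997i  (running Σ = +0.118472-0.000000i)
Accumulated sum +0.118472-0.000000i; after 4π/(2l+1) scaling, +0.114521-0.000000i ⇒ P_6 = 0.114521

0.114521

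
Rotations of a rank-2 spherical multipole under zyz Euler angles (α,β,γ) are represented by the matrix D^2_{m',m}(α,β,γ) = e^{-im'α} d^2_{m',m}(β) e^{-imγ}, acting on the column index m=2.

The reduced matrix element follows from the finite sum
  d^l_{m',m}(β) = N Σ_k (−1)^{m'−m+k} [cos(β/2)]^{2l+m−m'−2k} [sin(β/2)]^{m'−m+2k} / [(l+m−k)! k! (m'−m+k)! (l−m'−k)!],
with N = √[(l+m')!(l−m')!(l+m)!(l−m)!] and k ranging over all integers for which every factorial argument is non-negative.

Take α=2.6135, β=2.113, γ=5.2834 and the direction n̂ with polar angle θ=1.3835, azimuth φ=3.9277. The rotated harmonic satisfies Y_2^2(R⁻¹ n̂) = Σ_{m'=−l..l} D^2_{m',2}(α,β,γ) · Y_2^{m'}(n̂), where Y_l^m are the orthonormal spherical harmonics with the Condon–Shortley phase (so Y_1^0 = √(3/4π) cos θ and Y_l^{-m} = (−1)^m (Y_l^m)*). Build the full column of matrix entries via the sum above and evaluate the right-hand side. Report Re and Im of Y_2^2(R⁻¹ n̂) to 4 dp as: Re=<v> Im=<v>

Re=0.3241 Im=-0.2001

Need the full column D^2_{m',2} for m'=−2..2 at α=2.6135, β=2.1130, γ=5.2834.
cos(β/2)=0.491922, sin(β/2)=0.870639
d^2_{-2,2}: single k=4 term ⇒ +0.574583;  D = +0.337309+0.465154i
d^2_{-1,2}: single k=3 term ⇒ +0.649293;  D = -0.064381-0.646094i
d^2_{0,2}: single k=2 term ⇒ +0.449309;  D = -0.186803+0.408636i
d^2_{1,2}: single k=1 term ⇒ +0.207280;  D = +0.169429-0.119411i
d^2_{2,2}: single k=0 term ⇒ +0.058558;  D = -0.058342+0.005020i
Y_2^{m'}(θ=1.3835,φ=3.9277) and Σ D·Y over m':
  (+0.3373+0.4652i)·(-0.0005-0.3729i)  (-0.0644-0.6461i)·(-0.0999+0.1000i)  (-0.1868+0.4086i)·(-0.2826+0.0000i)  (+0.1694-0.1194i)·(+0.0999+0.1000i)  (-0.0583+0.0050i)·(-0.0005+0.3729i)
Y_2^2(R⁻¹ n̂) = +0.324124-0.200150i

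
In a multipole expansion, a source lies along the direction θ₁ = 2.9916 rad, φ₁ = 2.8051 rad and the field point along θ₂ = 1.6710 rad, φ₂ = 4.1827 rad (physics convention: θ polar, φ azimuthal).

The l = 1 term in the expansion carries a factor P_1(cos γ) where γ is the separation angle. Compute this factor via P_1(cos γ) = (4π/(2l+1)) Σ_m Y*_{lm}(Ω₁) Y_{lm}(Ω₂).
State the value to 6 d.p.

Summing Y*_{l m}(θ₁,φ₁)·Y_{l m}(θ₂,φ₂) over m ∈ [−1, 1]; prefactor 4π/(2·1+1) = 4.188790:
  m=-1: Y*=(-0.048732, 0.017046)  Y=(-0.173690, 0.296654)  product (0.003407, -0.017417)
  m=+0: Y*=(-0.483117, -0.000000)  Y=(-0.048878, 0.000000)  product (0.023614, 0.000000)
  m=+1: Y*=(0.048732, 0.017046)  Y=(0.173690, 0.296654)  product (0.003407, 0.017417)
Total Σ_m = (0.030429, 0.000000). Multiply by 4.188790: (0.127459, 0.000000). P_1(cos γ) = 0.127459

0.127459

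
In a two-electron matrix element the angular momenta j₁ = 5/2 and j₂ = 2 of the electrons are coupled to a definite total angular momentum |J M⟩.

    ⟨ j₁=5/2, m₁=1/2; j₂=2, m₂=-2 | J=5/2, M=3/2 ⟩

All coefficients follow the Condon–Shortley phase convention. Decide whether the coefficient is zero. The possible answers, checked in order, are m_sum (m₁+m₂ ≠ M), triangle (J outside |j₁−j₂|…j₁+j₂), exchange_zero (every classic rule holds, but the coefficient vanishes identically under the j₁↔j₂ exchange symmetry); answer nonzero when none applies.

m-sum: m₁+m₂ = 1/2+(-2) = -3/2, M = 3/2  ✗ ⇒ coefficient is 0

m_sum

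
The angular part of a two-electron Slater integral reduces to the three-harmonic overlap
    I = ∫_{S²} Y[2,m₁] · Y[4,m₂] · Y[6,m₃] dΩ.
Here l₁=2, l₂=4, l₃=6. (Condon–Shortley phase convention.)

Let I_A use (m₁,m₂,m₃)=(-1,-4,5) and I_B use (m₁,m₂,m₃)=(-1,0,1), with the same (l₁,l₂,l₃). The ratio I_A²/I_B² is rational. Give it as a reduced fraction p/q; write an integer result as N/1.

Same 2,4,6: normalisation and zero-m 3j drop out of the ratio.
A: Δ: 0! 4! 8! / 13! → 1/6435; sum: t=0:+1/241920 = 1/241920; 3j²(2 4 6; -1 -4 5) = Δ·Π!·Σ² = 1/39  (sign -1)
B: Δ: 0! 4! 8! / 13! → 1/6435; sum: t=0:+1/3456 = 1/3456; 3j²(2 4 6; -1 0 1) = Δ·Π!·Σ² = 35/1287  (sign -1)
I_A²/I_B² = (1/39)/(35/1287) = 33/35

33/35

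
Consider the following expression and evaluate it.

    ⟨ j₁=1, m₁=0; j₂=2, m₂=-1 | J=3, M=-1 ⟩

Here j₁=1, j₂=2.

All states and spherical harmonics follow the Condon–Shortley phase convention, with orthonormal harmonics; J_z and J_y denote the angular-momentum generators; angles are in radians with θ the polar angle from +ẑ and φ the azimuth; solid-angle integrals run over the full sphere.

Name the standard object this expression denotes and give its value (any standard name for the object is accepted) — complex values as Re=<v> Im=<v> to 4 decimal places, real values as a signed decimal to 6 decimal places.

This is a Clebsch–Gordan (vector-coupling) coefficient.
triangle: 0!*2!*4!/7! = 48/5040
(j±m)!: 1!*1!*1!*3!*2!*4! = 288
prefactor² = (2J+1)*Δ*N² = 96/5
  k=0: +1/(0!*0!*1!*1!*1!*3!) = 1/6
Σ = 1/6  ⇒  CG² = 96/5*(1/6)² = 8/15
CG = +√(8/15) = +0.730297

Clebsch–Gordan coefficient, +√(8/15) ≈ +0.730297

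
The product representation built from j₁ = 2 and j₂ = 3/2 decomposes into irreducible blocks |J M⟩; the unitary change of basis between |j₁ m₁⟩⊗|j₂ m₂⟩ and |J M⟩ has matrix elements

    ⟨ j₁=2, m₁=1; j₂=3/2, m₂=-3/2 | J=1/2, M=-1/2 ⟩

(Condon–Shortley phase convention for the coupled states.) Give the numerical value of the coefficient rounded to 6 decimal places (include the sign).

√[2·3!1!0!/5! · 3!1!0!3!0!1!] = √(18/5)
  +(−1)^0/∏(0,3,1,0,0,0)! = 1/6  (running 1/6)
⟨..|..⟩ = √(18/5)·(1/6) = +0.316228

+√(1/10) = +0.316228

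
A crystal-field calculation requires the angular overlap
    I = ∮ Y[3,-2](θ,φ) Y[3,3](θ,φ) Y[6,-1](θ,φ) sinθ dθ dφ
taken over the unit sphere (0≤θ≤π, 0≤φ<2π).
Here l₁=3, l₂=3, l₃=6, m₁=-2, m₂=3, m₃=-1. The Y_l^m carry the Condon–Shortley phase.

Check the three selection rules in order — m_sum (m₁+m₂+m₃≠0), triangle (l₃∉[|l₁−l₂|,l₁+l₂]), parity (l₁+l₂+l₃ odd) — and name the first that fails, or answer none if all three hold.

Σmᵢ = 0  ✓
l₃∈[|l₁−l₂|,l₁+l₂]=[0,6], have l₃=6  ✓
Σlᵢ = 12 ⇒ even  ✓

none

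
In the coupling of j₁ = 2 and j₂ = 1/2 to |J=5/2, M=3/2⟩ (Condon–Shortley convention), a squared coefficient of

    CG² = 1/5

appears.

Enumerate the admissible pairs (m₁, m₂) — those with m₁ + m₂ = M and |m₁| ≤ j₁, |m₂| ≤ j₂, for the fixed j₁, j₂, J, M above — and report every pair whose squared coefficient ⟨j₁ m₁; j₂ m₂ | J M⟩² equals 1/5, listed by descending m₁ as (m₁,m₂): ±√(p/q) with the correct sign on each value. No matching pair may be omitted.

(2,-1/2): +√(1/5)

Admissible pairs with m₁+m₂ = M = 3/2: (1,1/2), (2,-1/2)
  (m₁,m₂)=(2,-1/2): CG² = 1/5, CG = +√(1/5)   ← matches the target
  (m₁,m₂)=(1,1/2): CG² = 4/5, CG = +√(4/5)
Pairs with CG² = 1/5: (2,-1/2): +√(1/5)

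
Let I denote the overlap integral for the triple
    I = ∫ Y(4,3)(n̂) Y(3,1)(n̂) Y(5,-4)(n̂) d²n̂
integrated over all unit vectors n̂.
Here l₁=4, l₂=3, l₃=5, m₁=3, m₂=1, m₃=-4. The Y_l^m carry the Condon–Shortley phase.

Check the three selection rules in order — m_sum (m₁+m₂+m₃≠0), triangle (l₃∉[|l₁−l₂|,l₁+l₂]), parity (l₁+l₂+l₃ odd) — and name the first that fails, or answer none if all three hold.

none

azimuthal sum: 3 + 1 − 4 = 0  ✓
1 ≤ 5 ≤ 7 (triangle on l)  ✓
L = 4 + 3 + 5 = 12 (even)  ✓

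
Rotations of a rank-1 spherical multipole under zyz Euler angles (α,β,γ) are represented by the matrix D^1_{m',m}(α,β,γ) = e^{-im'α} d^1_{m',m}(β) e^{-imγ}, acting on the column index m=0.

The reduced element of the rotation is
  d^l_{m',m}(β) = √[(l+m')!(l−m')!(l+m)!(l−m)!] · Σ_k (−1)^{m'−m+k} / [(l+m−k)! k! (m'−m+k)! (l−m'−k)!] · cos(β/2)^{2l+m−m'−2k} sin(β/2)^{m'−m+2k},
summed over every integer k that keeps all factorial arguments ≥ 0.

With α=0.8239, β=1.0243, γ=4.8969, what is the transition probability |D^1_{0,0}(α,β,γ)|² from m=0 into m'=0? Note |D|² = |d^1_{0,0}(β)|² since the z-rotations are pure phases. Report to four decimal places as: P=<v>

D^1_{0,0}(0.8239,1.0243,4.8969) = e^{-i·0·0.8239}·d^1_{0,0}(1.0243)·e^{-i·0·4.8969}. Compute d first:
c=cos(1.024300/2)=0.871693, s=sin(1.024300/2)=0.490053; N=√[1·1·1·1]=1.000000
k: max(0,(0)−(0))=0 … min(1+(0),1−(0))=1
  k=0: (−1)^0·1.0000/(1)·0.8717^2·0.4901^0 = +0.759849
  k=1: (−1)^1·1.0000/(1)·0.8717^0·0.4901^2 = -0.240151
d^1_{0,0}(1.0243) = +0.759849 -0.240151 = +0.519697
|D^1_{0,0}|² = |d^1_{0,0}(β)|² = (+0.519697)² = 0.270085 (the z-rotation phases have unit modulus)

P=0.2701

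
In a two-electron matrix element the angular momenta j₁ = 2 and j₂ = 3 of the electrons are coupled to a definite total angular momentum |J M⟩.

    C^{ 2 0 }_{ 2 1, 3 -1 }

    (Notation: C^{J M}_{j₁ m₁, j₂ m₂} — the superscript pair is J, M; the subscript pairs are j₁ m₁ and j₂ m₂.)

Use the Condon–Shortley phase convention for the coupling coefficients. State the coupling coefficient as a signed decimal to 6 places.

-0.377964

√[5·3!1!3!/8! · 3!1!2!4!2!2!] = √(36/7)
  +(−1)^0/∏(0,3,1,2,0,1)! = 1/12  (running 1/12)
  +(−1)^1/∏(1,2,0,1,1,2)! = -1/4  (running -1/6)
⟨..|..⟩ = √(36/7)·(-1/6) = -0.377964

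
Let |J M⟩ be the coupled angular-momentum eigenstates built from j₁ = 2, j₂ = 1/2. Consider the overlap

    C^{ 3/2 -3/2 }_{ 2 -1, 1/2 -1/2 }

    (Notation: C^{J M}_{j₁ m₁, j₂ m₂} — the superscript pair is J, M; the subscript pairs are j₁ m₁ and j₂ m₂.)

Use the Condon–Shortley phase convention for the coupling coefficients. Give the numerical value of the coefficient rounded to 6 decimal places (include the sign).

j₁+j₂−J=1  J+j₁−j₂=3  J−j₁+j₂=0  j₁+j₂+J+1=5
(j₁±m₁, j₂±m₂, J±M) = (1,3,0,1,0,3)
P² = 36/5
sum k=0..0:
  [0] +1/6 = 1/6
S = 1/6
C² = P²·S² = 1/5 ; C = +0.447214

+√(1/5) ≈ +0.447214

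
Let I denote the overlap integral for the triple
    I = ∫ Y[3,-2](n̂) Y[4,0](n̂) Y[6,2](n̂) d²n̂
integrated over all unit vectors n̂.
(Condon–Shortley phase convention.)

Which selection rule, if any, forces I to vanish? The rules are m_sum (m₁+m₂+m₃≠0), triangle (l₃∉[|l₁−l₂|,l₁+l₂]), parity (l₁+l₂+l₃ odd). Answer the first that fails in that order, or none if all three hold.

Σmᵢ = 0  ✓
l₃∈[|l₁−l₂|,l₁+l₂]=[1,7], have l₃=6  ✓
Σlᵢ = 13 ⇒ odd  ✗

parity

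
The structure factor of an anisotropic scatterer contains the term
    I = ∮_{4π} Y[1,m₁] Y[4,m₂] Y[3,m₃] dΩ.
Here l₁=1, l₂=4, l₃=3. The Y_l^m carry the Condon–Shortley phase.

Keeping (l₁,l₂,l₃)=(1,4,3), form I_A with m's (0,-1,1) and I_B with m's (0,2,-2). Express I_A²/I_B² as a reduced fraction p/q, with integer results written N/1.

Shared (l₁,l₂,l₃)=(1,4,3): N and (l;000)² cancel in I_A²/I_B².
A: Δ = 2!·0!·6!/9! = 1/252; Racah Σ t=1..1: t=1:−1/48 = -1/48; ⇒ 3j(1 4 3; 0 -1 1)² = 5/84, sgn -1
B: Δ = 2!·0!·6!/9! = 1/252; Racah Σ t=1..1: t=1:−1/120 = -1/120; ⇒ 3j(1 4 3; 0 2 -2)² = 1/21, sgn +1
I_A²/I_B² = (5/84)/(1/21) = 5/4

5/4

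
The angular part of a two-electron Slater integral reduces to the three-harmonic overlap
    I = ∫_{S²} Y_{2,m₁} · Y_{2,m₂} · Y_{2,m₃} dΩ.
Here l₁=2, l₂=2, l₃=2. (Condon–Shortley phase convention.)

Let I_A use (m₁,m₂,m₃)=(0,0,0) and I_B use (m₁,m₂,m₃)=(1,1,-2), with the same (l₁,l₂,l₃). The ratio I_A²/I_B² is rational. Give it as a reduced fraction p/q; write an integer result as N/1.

2/3

l's match ⇒ only the (l;m) 3-j factors differ between A and B.
A: triangle coeff Δ(2,2,2) = 1/630; Σ_t [0,2]: t=0:+1/8 t=1:−1/1 t=2:+1/8 = -3/4; (3j)²=2/35 [(2 2 2; 0 0 0)], sign=-1
B: triangle coeff Δ(2,2,2) = 1/630; Σ_t [1,1]: t=1:−1/4 = -1/4; (3j)²=3/35 [(2 2 2; 1 1 -2)], sign=-1
I_A²/I_B² = (2/35)/(3/35) = 2/3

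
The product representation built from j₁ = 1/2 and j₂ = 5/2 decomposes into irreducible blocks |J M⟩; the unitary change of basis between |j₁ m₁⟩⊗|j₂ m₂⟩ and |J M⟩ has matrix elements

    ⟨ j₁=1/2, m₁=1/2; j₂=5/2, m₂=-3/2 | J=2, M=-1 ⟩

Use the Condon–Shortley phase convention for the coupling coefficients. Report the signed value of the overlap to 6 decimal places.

+√(2/3) = +0.816497

j₁+j₂−J=1  J+j₁−j₂=0  J−j₁+j₂=4  j₁+j₂+J+1=6
(j₁±m₁, j₂±m₂, J±M) = (1,0,1,4,1,3)
P² = 24
sum k=0..0:
  [0] +1/6 = 1/6
S = 1/6
C² = P²·S² = 2/3 ; C = +0.816497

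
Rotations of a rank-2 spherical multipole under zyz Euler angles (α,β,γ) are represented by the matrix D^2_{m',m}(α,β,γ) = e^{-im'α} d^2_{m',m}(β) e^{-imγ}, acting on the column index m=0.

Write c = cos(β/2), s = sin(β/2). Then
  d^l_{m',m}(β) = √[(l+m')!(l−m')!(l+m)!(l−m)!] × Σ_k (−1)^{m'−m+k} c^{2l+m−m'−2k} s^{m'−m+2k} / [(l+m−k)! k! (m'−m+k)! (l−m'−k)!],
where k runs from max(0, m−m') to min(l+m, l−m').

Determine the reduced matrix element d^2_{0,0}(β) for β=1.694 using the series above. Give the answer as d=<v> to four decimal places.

d^2_{0,0}(β=1.6940) via the finite sum:
Half-angle: c=0.662234, s=0.749297. N=√(2·2·2·2)=4.000000
Admissible k: 0..2 (factorial args all ≥0)
  k=0: (−1)^0·4.0000/(4)·0.6622^4·0.7493^0 = +0.192330
  k=1: (−1)^1·4.0000/(1)·0.6622^2·0.7493^2 = -0.984898
  k=2: (−1)^2·4.0000/(4)·0.6622^0·0.7493^4 = +0.315222
d^2_{0,0}(1.6940) = +0.192330 -0.984898 +0.315222 = -0.477346

d=-0.4773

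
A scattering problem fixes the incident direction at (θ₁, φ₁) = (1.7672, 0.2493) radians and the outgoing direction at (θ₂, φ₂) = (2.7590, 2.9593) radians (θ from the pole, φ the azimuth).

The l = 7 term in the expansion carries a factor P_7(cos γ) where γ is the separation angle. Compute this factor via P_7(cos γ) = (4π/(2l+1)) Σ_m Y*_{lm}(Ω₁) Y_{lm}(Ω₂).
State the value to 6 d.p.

0.266392

Summing Y*_{l m}(θ₁,φ₁)·Y_{l m}(θ₂,φ₂) over m ∈ [−7, 7]; prefactor 4π/(2·7+1) = 0.837758:
  term(m=-7) = +0.000219-0.000027i   from Y*(Ω₁)=-0.075700+0.429891i, Y(Ω₂)=-0.000147-0.000484i
  term(m=-6) = -0.001300+0.000801i   from Y*(Ω₁)=-0.024348-0.324053i, Y(Ω₂)=-0.002158-0.004174i
  term(m=-5) = -0.002525+0.003795i   from Y*(Ω₁)=-0.053577-0.159377i, Y(Ω₂)=-0.016607-0.021427i
  term(m=-4) = +0.005569-0.035508i   from Y*(Ω₁)=+0.180122+0.278803i, Y(Ω₂)=-0.080750-0.072144i
  term(m=-3) = -0.005922-0.020909i   from Y*(Ω₁)=+0.053106+0.049266i, Y(Ω₂)=-0.256246-0.156007i
  term(m=-2) = +0.111693+0.130576i   from Y*(Ω₁)=-0.284206-0.154746i, Y(Ω₂)=-0.496087-0.189330i
  term(m=-1) = +0.013522+0.006227i   from Y*(Ω₁)=-0.033585-0.008551i, Y(Ω₂)=-0.422441-0.077872i
  term(m=+0) = +0.075473+0.000000i   from Y*(Ω₁)=+0.319616-0.000000i, Y(Ω₂)=+0.236136+0.000000i
  term(m=+1) = +0.013522-0.006227i   from Y*(Ω₁)=+0.033585-0.008551i, Y(Ω₂)=+0.422441-0.077872i
  term(m=+2) = +0.111693-0.130576i   from Y*(Ω₁)=-0.284206+0.154746i, Y(Ω₂)=-0.496087+0.189330i
  term(m=+3) = -0.005922+0.020909i   from Y*(Ω₁)=-0.053106+0.049266i, Y(Ω₂)=+0.256246-0.156007i
  term(m=+4) = +0.005569+0.035508i   from Y*(Ω₁)=+0.180122-0.278803i, Y(Ω₂)=-0.080750+0.072144i
  term(m=+5) = -0.002525-0.003795i   from Y*(Ω₁)=+0.053577-0.159377i, Y(Ω₂)=+0.016607-0.021427i
  term(m=+6) = -0.001300-0.000801i   from Y*(Ω₁)=-0.024348+0.324053i, Y(Ω₂)=-0.002158+0.004174i
  term(m=+7) = +0.000219+0.000027i   from Y*(Ω₁)=+0.075700+0.429891i, Y(Ω₂)=+0.000147-0.000484i
Σ over m = +0.317983+0.000000i; ×(4π/15) → +0.266392+0.000000i. Real part: 0.266392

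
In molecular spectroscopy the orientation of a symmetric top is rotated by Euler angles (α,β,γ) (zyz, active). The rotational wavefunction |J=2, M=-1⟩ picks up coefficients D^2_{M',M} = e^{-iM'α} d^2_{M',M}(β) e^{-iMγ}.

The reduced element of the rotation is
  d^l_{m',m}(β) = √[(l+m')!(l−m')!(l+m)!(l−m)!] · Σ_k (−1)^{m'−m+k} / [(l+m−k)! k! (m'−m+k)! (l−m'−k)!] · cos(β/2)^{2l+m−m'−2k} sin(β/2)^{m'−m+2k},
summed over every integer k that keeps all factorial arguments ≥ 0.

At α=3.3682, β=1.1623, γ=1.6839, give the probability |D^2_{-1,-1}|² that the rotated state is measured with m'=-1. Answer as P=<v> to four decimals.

First d^2_{-1,-1}(β=1.1623), then the phase factors e^{-i(-1)α} and e^{-i(-1)γ}:
c=cos(1.162300/2)=0.835832, s=sin(1.162300/2)=0.548986; N=√[1·6·1·6]=6.000000
Admissible k: 0..1 (factorial args all ≥0)
  k=0: (−1)^0·6.0000/(6)·0.8358^4·0.5490^0 = +0.488063
  k=1: (−1)^1·6.0000/(2)·0.8358^2·0.5490^2 = -0.631656
d^2_{-1,-1}(1.1623) = +0.488063 -0.631656 = -0.143594
|D^2_{-1,-1}|² = |d^2_{-1,-1}(β)|² = (-0.143594)² = 0.020619 (the z-rotation phases have unit modulus)

P=0.0206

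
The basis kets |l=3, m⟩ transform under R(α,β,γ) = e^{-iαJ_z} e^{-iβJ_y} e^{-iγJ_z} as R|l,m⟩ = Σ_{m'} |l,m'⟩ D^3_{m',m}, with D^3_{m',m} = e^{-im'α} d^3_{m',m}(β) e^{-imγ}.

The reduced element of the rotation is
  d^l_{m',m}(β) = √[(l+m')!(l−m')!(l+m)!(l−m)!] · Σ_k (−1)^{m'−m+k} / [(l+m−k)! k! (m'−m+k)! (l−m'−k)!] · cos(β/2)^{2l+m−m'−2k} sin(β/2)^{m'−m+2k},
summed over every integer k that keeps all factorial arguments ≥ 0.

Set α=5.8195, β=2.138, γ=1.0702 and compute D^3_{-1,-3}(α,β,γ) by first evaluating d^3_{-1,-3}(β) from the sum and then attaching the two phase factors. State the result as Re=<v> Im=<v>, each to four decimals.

First d^3_{-1,-3}(β=2.1380), then the phase factors e^{-i(-1)α} and e^{-i(-3)γ}:
Half-angle: c=0.481001, s=0.876720. N=√(2·24·1·720)=185.903201
Admissible k: 0..0 (factorial args all ≥0)
  k=0: (−1)^2·185.9032/(48)·0.4810^4·0.8767^2 = +0.159350
d^3_{-1,-3}(2.1380) = +0.159350
D = (+0.894410-0.447247i)·(+0.159350)·(-0.997620-0.068953i) = -0.147099+0.061272i

Re=-0.1471 Im=0.0613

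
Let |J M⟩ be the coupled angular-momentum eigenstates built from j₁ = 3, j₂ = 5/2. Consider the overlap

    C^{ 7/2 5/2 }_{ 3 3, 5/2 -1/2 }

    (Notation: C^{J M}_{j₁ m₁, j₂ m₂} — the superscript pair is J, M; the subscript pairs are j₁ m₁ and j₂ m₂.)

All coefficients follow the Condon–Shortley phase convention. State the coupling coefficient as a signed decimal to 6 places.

j₁+j₂−J=2  J+j₁−j₂=4  J−j₁+j₂=3  j₁+j₂+J+1=10
(j₁±m₁, j₂±m₂, J±M) = (6,0,2,3,6,1)
P² = 27648/7
sum k=0..0:
  [0] +1/96 = 1/96
S = 1/96
C² = P²·S² = 3/7 ; C = +0.654654

+0.654654  (= +√(3/7))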